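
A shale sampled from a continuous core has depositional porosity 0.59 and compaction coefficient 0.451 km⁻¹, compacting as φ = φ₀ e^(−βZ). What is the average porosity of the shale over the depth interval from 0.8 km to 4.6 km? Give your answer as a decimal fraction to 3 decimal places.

0.197

⟨φ⟩ = (1/(Z₂−Z₁)) ∫ φ₀ e^(−βZ) dZ = φ₀·(e^(−β·Z₁) − e^(−β·Z₂)) / (β·(Z₂−Z₁))
e^(−0.451×0.8) = 0.6971; e^(−0.451×4.6) = 0.1256
⟨φ⟩ = 0.59 × (0.6971 − 0.1256) / (0.451 × 3.8) = 0.59 × 0.3335 = 0.1968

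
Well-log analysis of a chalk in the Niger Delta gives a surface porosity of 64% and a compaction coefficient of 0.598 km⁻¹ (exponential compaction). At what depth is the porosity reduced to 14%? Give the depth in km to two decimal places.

Invert Athy's law: d = ln(φ₀/φ) / β
d = ln(0.64/0.14) / 0.598 = ln(4.571) / 0.598 = 1.5198 / 0.598 = 2.542 km

2.54 km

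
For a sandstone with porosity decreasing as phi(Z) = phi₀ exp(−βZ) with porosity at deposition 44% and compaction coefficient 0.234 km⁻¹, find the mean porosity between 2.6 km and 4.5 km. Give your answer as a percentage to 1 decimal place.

⟨phi⟩ = (1/(Z₂−Z₁)) ∫ phi₀ e^(−βZ) dZ = phi₀·(e^(−β·Z₁) − e^(−β·Z₂)) / (β·(Z₂−Z₁))
e^(−0.234×2.6) = 0.5442; e^(−0.234×4.5) = 0.3489
⟨phi⟩ = 0.44 × (0.5442 − 0.3489) / (0.234 × 1.9) = 0.44 × 0.4393 = 0.1933

19.3%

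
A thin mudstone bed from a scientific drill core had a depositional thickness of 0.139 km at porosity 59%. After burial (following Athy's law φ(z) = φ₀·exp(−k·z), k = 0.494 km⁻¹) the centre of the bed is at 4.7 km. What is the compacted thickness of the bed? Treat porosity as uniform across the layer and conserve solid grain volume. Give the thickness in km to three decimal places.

0.060 km

Porosity at 4.7 km: φ = 0.59·exp(−0.494×4.7) = 0.0579
Solid-volume conservation: h(1−φ) = h₀(1−φ₀) ⇒ h = h₀·(1−φ₀)/(1−φ)
h = 0.139 × (1 − 0.59)/(1 − 0.0579) = 0.139 × 0.4352 = 0.0605 km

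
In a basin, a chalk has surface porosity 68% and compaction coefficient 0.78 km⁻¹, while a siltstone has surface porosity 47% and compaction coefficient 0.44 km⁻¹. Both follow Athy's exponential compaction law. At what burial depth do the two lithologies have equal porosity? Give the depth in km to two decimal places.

Set phi₀ₐ e^(−βₐd) = phi₀ᵦ e^(−βᵦd) ⇒ ln(phi₀ₐ/phi₀ᵦ) = (βₐ − βᵦ)·d
d = ln(0.68/0.47) / (0.78 − 0.44) = 0.3694 / 0.34 = 1.086 km

1.09 km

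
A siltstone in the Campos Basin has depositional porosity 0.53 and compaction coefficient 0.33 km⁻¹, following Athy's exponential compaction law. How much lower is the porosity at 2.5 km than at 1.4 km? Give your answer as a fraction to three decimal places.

0.102

φ(1.4) = 0.53·e^(−0.33×1.4) = 0.3339
φ(2.5) = 0.53·e^(−0.33×2.5) = 0.2323
Δφ = 0.3339 − 0.2323 = 0.1016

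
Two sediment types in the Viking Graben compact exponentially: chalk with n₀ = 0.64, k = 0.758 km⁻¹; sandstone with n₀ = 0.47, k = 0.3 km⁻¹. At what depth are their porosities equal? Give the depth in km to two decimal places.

Set n₀ₐ e^(−kₐZ) = n₀ᵦ e^(−kᵦZ) ⇒ ln(n₀ₐ/n₀ᵦ) = (kₐ − kᵦ)·Z
Z = ln(0.64/0.47) / (0.758 − 0.3) = 0.3087 / 0.458 = 0.674 km

0.67 km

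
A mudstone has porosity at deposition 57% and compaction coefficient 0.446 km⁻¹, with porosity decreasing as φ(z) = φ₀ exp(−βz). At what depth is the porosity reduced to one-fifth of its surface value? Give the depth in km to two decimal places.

3.61 km

φ/φ₀ = 1/5 ⇒ exp(−β·z) = 1/5 ⇒ z = ln(5) / β
z = 1.6094 / 0.446 = 3.609 km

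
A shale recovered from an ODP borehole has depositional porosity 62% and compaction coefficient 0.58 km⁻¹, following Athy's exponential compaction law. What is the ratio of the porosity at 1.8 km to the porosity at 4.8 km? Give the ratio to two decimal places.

φ(d₁)/φ(d₂) = e^(−k·d₁)/e^(−k·d₂) = e^{k(d₂−d₁)}
= exp(0.58 × 3) = exp(1.74) = 5.6973

5.70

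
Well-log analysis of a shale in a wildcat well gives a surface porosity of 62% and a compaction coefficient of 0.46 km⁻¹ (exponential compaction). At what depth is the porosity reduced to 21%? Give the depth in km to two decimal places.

Invert Athy's law: Z = ln(φ₀/φ) / β
Z = ln(0.62/0.21) / 0.46 = ln(2.952) / 0.46 = 1.0826 / 0.46 = 2.354 km

2.35 km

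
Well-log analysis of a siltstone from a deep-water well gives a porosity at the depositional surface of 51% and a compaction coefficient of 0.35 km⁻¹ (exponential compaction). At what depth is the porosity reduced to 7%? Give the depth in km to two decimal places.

5.67 km

Invert Athy's law: Z = ln(φ₀/φ) / β
Z = ln(0.51/0.07) / 0.35 = ln(7.286) / 0.35 = 1.9859 / 0.35 = 5.674 km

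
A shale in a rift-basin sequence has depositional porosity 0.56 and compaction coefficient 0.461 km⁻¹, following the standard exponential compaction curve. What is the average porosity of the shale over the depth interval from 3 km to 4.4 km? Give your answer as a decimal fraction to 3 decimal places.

0.103

⟨n⟩ = (1/(z₂−z₁)) ∫ n₀ e^(−βz) dz = n₀·(e^(−β·z₁) − e^(−β·z₂)) / (β·(z₂−z₁))
e^(−0.461×3) = 0.2508; e^(−0.461×4.4) = 0.1315
⟨n⟩ = 0.56 × (0.2508 − 0.1315) / (0.461 × 1.4) = 0.56 × 0.1848 = 0.1035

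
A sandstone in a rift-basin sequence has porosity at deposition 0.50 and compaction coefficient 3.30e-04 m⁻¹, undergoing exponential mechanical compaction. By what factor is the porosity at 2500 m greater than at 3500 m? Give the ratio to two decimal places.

1.39

Working in km (1 km = 1000 m; c in km⁻¹ = c in m⁻¹ × 1000):
φ(z₁)/φ(z₂) = e^(−c·z₁)/e^(−c·z₂) = e^{c(z₂−z₁)}
= exp(0.33 × 1) = exp(0.33) = 1.3910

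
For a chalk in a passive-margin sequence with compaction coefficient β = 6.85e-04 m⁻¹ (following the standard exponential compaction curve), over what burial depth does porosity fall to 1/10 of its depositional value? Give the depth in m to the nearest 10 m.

3360 m

Working in km (1 km = 1000 m; β in km⁻¹ = β in m⁻¹ × 1000):
n/n₀ = 1/10 ⇒ exp(−β·Z) = 1/10 ⇒ Z = ln(10) / β
Z = 2.3026 / 0.685 = 3.361 km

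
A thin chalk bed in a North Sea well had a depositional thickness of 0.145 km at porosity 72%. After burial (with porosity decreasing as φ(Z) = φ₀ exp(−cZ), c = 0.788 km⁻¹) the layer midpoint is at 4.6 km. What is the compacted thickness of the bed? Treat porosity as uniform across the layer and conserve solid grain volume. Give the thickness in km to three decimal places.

0.041 km

Porosity at 4.6 km: φ = 0.72·exp(−0.788×4.6) = 0.0192
Solid-volume conservation: h(1−φ) = h₀(1−φ₀) ⇒ h = h₀·(1−φ₀)/(1−φ)
h = 0.145 × (1 − 0.72)/(1 − 0.0192) = 0.145 × 0.2855 = 0.0414 km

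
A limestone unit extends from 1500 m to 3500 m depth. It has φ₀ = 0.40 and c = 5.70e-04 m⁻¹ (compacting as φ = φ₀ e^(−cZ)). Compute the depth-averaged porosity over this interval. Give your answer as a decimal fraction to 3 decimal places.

Working in km (1 km = 1000 m; c in km⁻¹ = c in m⁻¹ × 1000):
⟨φ⟩ = (1/(Z₂−Z₁)) ∫ φ₀ e^(−cZ) dZ = φ₀·(e^(−c·Z₁) − e^(−c·Z₂)) / (c·(Z₂−Z₁))
e^(−0.57×1.5) = 0.4253; e^(−0.57×3.5) = 0.1360
⟨φ⟩ = 0.4 × (0.4253 − 0.1360) / (0.57 × 2) = 0.4 × 0.2537 = 0.1015

0.101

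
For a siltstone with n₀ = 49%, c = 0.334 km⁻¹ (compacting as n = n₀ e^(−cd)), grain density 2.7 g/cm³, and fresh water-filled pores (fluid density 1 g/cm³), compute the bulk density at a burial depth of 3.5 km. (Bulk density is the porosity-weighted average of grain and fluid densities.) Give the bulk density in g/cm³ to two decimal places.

2.44 g/cm³

Porosity at depth: n = 0.49·exp(−0.334×3.5) = 0.49×0.3107 = 0.1522
Bulk density: ρ_b = (1−n)ρ_g + n·ρ_f = 0.8478×2.7 + 0.1522×1
       = 2.289 + 0.152 = 2.441 g/cm³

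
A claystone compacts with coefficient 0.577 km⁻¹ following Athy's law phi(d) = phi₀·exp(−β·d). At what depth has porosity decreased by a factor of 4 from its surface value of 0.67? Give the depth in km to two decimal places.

phi/phi₀ = 1/4 ⇒ exp(−β·d) = 1/4 ⇒ d = ln(4) / β
d = 1.3863 / 0.577 = 2.403 km

2.40 km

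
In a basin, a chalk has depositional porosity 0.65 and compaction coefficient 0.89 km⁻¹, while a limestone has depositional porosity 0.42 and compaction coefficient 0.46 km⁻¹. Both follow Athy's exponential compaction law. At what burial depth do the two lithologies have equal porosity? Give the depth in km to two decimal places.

Set n₀ₐ e^(−βₐZ) = n₀ᵦ e^(−βᵦZ) ⇒ ln(n₀ₐ/n₀ᵦ) = (βₐ − βᵦ)·Z
Z = ln(0.65/0.42) / (0.89 − 0.46) = 0.4367 / 0.43 = 1.016 km

1.02 km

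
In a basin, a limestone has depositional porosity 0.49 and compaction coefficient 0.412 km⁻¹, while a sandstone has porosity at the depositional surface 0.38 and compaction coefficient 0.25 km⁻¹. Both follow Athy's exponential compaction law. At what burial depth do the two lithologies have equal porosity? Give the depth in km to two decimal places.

1.57 km

Set n₀ₐ e^(−cₐd) = n₀ᵦ e^(−cᵦd) ⇒ ln(n₀ₐ/n₀ᵦ) = (cₐ − cᵦ)·d
d = ln(0.49/0.38) / (0.412 − 0.25) = 0.2542 / 0.162 = 1.569 km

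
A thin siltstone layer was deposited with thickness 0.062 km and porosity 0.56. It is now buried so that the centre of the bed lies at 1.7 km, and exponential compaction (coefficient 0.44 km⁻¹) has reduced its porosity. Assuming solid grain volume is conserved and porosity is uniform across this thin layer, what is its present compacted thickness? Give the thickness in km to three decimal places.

0.037 km

Porosity at 1.7 km: n = 0.56·exp(−0.44×1.7) = 0.2651
Solid-volume conservation: h(1−n) = h₀(1−n₀) ⇒ h = h₀·(1−n₀)/(1−n)
h = 0.062 × (1 − 0.56)/(1 − 0.2651) = 0.062 × 0.5987 = 0.0371 km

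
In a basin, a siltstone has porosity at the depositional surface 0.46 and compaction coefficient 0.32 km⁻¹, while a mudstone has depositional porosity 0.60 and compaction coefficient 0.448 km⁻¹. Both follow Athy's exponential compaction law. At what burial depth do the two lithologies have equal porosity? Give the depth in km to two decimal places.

Set phi₀ₐ e^(−cₐz) = phi₀ᵦ e^(−cᵦz) ⇒ ln(phi₀ₐ/phi₀ᵦ) = (cₐ − cᵦ)·z
z = ln(0.46/0.6) / (0.32 − 0.448) = -0.2657 / -0.128 = 2.076 km

2.08 km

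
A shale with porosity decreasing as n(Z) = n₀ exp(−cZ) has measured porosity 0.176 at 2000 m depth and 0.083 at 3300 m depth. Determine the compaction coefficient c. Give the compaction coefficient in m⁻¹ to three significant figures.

Working in km (1 km = 1000 m; c in km⁻¹ = c in m⁻¹ × 1000):
Athy: n(Z) = n₀ e^(−cZ) ⇒ n₁/n₂ = e^{c(Z₂−Z₁)} ⇒ c = ln(n₁/n₂)/(Z₂−Z₁)
c = ln(0.176/0.083) / (3.3 − 2) = ln(2.12) / 1.3 = 0.7516 / 1.3 = 0.5782 km⁻¹

0.000578 m⁻¹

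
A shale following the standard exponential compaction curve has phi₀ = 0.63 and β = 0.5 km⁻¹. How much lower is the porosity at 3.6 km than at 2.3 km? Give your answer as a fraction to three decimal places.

0.095

phi(2.3) = 0.63·e^(−0.5×2.3) = 0.1995
phi(3.6) = 0.63·e^(−0.5×3.6) = 0.1041
Δphi = 0.1995 − 0.1041 = 0.0953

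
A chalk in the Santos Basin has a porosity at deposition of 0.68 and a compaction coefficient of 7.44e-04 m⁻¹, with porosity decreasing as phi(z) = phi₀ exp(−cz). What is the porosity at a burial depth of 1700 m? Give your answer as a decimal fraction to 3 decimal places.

Working in km (1 km = 1000 m; c in km⁻¹ = c in m⁻¹ × 1000):
phi = phi₀·exp(−c·z) = 0.68 × exp(−0.744 × 1.7) = 0.68 × exp(−1.265)
  = 0.68 × 0.2823 = 0.1920

0.192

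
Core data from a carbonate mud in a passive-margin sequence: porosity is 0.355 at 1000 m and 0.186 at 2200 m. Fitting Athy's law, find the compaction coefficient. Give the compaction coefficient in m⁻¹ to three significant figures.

0.000539 m⁻¹

Working in km (1 km = 1000 m; β in km⁻¹ = β in m⁻¹ × 1000):
Athy: phi(d) = phi₀ e^(−βd) ⇒ phi₁/phi₂ = e^{β(d₂−d₁)} ⇒ β = ln(phi₁/phi₂)/(d₂−d₁)
β = ln(0.355/0.186) / (2.2 − 1) = ln(1.909) / 1.2 = 0.6464 / 1.2 = 0.5386 km⁻¹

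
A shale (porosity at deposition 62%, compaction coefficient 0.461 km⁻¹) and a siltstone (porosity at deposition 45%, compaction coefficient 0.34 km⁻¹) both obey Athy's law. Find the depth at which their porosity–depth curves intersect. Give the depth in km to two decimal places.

2.65 km

Set n₀ₐ e^(−cₐz) = n₀ᵦ e^(−cᵦz) ⇒ ln(n₀ₐ/n₀ᵦ) = (cₐ − cᵦ)·z
z = ln(0.62/0.45) / (0.461 − 0.34) = 0.3205 / 0.121 = 2.649 km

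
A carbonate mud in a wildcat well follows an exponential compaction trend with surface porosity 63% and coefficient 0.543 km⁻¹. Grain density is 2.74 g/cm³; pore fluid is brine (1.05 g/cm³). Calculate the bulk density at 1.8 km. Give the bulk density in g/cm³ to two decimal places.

2.34 g/cm³

Porosity at depth: φ = 0.63·exp(−0.543×1.8) = 0.63×0.3763 = 0.2371
Bulk density: ρ_b = (1−φ)ρ_g + φ·ρ_f = 0.7629×2.74 + 0.2371×1.05
       = 2.090 + 0.249 = 2.339 g/cm³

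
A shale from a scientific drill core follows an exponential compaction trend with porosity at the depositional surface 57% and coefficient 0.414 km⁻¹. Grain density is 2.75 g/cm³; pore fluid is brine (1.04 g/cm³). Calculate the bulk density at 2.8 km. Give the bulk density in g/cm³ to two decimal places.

Porosity at depth: φ = 0.57·exp(−0.414×2.8) = 0.57×0.3137 = 0.1788
Bulk density: ρ_b = (1−φ)ρ_g + φ·ρ_f = 0.8212×2.75 + 0.1788×1.04
       = 2.258 + 0.186 = 2.444 g/cm³

2.44 g/cm³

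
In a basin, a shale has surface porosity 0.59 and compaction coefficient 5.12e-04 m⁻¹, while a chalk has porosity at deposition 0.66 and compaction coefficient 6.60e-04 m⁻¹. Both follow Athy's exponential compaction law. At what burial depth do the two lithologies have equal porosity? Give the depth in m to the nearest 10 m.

Working in km (1 km = 1000 m; k in km⁻¹ = k in m⁻¹ × 1000):
Set n₀ₐ e^(−kₐz) = n₀ᵦ e^(−kᵦz) ⇒ ln(n₀ₐ/n₀ᵦ) = (kₐ − kᵦ)·z
z = ln(0.59/0.66) / (0.512 − 0.66) = -0.1121 / -0.148 = 0.758 km

760 m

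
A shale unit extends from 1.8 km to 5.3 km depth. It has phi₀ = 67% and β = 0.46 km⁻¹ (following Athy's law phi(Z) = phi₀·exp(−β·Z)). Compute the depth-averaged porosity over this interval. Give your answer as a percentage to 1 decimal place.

14.5%

⟨phi⟩ = (1/(Z₂−Z₁)) ∫ phi₀ e^(−βZ) dZ = phi₀·(e^(−β·Z₁) − e^(−β·Z₂)) / (β·(Z₂−Z₁))
e^(−0.46×1.8) = 0.4369; e^(−0.46×5.3) = 0.0873
⟨phi⟩ = 0.67 × (0.4369 − 0.0873) / (0.46 × 3.5) = 0.67 × 0.2171 = 0.1455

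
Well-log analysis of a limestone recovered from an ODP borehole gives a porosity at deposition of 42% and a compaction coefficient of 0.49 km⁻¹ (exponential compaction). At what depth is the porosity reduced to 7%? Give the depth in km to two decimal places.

Invert Athy's law: z = ln(phi₀/phi) / k
z = ln(0.42/0.07) / 0.49 = ln(6) / 0.49 = 1.7918 / 0.49 = 3.657 km

3.66 km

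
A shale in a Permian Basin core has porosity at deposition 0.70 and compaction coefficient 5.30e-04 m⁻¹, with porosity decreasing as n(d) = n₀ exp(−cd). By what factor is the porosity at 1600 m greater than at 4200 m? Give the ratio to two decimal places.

3.97

Working in km (1 km = 1000 m; c in km⁻¹ = c in m⁻¹ × 1000):
n(d₁)/n(d₂) = e^(−c·d₁)/e^(−c·d₂) = e^{c(d₂−d₁)}
= exp(0.53 × 2.6) = exp(1.378) = 3.9670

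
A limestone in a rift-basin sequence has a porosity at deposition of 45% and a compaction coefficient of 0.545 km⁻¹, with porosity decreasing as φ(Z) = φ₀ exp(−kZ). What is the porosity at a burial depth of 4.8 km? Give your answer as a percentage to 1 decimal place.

3.3%

φ = φ₀·exp(−k·Z) = 0.45 × exp(−0.545 × 4.8) = 0.45 × exp(−2.616)
  = 0.45 × 0.0731 = 0.0329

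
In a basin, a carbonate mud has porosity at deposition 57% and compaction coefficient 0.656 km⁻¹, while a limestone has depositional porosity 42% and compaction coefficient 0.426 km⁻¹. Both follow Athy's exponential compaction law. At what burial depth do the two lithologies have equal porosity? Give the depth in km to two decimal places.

Set φ₀ₐ e^(−kₐZ) = φ₀ᵦ e^(−kᵦZ) ⇒ ln(φ₀ₐ/φ₀ᵦ) = (kₐ − kᵦ)·Z
Z = ln(0.57/0.42) / (0.656 − 0.426) = 0.3054 / 0.23 = 1.328 km

1.33 km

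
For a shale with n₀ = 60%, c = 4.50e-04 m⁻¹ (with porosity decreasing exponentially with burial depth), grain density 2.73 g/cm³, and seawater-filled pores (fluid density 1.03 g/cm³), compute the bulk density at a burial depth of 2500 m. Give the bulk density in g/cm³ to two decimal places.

Working in km (1 km = 1000 m; c in km⁻¹ = c in m⁻¹ × 1000):
Porosity at depth: n = 0.6·exp(−0.45×2.5) = 0.6×0.3247 = 0.1948
Bulk density: ρ_b = (1−n)ρ_g + n·ρ_f = 0.8052×2.73 + 0.1948×1.03
       = 2.198 + 0.201 = 2.399 g/cm³

2.40 g/cm³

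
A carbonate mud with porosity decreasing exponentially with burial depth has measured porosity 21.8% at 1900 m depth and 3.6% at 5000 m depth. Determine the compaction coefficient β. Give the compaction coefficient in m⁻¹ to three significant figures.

0.000581 m⁻¹

Working in km (1 km = 1000 m; β in km⁻¹ = β in m⁻¹ × 1000):
Athy: φ(Z) = φ₀ e^(−βZ) ⇒ φ₁/φ₂ = e^{β(Z₂−Z₁)} ⇒ β = ln(φ₁/φ₂)/(Z₂−Z₁)
β = ln(0.218/0.036) / (5 − 1.9) = ln(6.056) / 3.1 = 1.8010 / 3.1 = 0.581 km⁻¹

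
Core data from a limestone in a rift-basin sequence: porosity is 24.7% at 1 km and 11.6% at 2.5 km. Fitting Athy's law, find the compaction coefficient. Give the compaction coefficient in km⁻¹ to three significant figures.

Athy: n(Z) = n₀ e^(−cZ) ⇒ n₁/n₂ = e^{c(Z₂−Z₁)} ⇒ c = ln(n₁/n₂)/(Z₂−Z₁)
c = ln(0.247/0.116) / (2.5 − 1) = ln(2.129) / 1.5 = 0.7558 / 1.5 = 0.5039 km⁻¹

0.504 km⁻¹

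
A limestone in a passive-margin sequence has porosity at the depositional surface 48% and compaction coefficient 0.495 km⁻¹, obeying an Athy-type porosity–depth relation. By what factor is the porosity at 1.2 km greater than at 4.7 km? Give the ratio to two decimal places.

5.65

phi(z₁)/phi(z₂) = e^(−c·z₁)/e^(−c·z₂) = e^{c(z₂−z₁)}
= exp(0.495 × 3.5) = exp(1.732) = 5.6548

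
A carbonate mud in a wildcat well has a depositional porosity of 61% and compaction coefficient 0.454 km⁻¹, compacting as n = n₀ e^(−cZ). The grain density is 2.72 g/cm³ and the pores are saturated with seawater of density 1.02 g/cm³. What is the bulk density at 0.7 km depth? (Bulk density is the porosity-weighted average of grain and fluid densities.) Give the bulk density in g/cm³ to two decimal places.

Porosity at depth: n = 0.61·exp(−0.454×0.7) = 0.61×0.7277 = 0.4439
Bulk density: ρ_b = (1−n)ρ_g + n·ρ_f = 0.5561×2.72 + 0.4439×1.02
       = 1.513 + 0.453 = 1.965 g/cm³

1.97 g/cm³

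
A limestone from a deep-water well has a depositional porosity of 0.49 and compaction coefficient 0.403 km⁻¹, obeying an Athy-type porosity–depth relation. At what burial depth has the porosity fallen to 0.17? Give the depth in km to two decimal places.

2.63 km

Invert Athy's law: Z = ln(φ₀/φ) / β
Z = ln(0.49/0.17) / 0.403 = ln(2.882) / 0.403 = 1.0586 / 0.403 = 2.627 km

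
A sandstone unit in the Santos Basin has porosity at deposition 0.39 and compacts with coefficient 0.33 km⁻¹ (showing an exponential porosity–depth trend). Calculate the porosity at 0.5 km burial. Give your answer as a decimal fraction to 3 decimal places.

0.331

n = n₀·exp(−β·d) = 0.39 × exp(−0.33 × 0.5) = 0.39 × exp(−0.165)
  = 0.39 × 0.8479 = 0.3307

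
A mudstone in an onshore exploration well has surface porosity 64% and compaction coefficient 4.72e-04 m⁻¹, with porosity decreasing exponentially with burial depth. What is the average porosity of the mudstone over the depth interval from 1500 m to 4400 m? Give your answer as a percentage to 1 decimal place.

17.2%

Working in km (1 km = 1000 m; k in km⁻¹ = k in m⁻¹ × 1000):
⟨n⟩ = (1/(d₂−d₁)) ∫ n₀ e^(−kd) dd = n₀·(e^(−k·d₁) − e^(−k·d₂)) / (k·(d₂−d₁))
e^(−0.472×1.5) = 0.4926; e^(−0.472×4.4) = 0.1253
⟨n⟩ = 0.64 × (0.4926 − 0.1253) / (0.472 × 2.9) = 0.64 × 0.2683 = 0.1717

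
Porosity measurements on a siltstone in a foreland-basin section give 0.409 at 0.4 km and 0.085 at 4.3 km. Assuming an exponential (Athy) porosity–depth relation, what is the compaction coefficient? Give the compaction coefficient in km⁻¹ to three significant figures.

0.403 km⁻¹

Athy: φ(z) = φ₀ e^(−βz) ⇒ φ₁/φ₂ = e^{β(z₂−z₁)} ⇒ β = ln(φ₁/φ₂)/(z₂−z₁)
β = ln(0.409/0.085) / (4.3 − 0.4) = ln(4.812) / 3.9 = 1.5711 / 3.9 = 0.4028 km⁻¹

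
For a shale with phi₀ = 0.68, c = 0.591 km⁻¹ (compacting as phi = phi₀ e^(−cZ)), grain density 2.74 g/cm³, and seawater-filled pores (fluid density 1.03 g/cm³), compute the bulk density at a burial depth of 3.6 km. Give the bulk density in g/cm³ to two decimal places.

Porosity at depth: phi = 0.68·exp(−0.591×3.6) = 0.68×0.1191 = 0.0810
Bulk density: ρ_b = (1−phi)ρ_g + phi·ρ_f = 0.9190×2.74 + 0.0810×1.03
       = 2.518 + 0.083 = 2.601 g/cm³

2.60 g/cm³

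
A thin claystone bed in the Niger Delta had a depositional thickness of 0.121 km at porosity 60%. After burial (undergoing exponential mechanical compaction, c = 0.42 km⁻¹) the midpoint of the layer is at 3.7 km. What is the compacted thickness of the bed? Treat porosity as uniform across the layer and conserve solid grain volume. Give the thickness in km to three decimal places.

0.055 km

Porosity at 3.7 km: φ = 0.6·exp(−0.42×3.7) = 0.1268
Solid-volume conservation: h(1−φ) = h₀(1−φ₀) ⇒ h = h₀·(1−φ₀)/(1−φ)
h = 0.121 × (1 − 0.6)/(1 − 0.1268) = 0.121 × 0.4581 = 0.0554 km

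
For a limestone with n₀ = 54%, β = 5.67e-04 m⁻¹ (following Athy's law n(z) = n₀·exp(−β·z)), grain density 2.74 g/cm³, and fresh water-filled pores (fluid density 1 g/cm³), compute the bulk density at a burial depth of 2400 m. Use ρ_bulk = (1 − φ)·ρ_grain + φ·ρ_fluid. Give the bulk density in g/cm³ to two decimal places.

2.50 g/cm³

Working in km (1 km = 1000 m; β in km⁻¹ = β in m⁻¹ × 1000):
Porosity at depth: n = 0.54·exp(−0.567×2.4) = 0.54×0.2565 = 0.1385
Bulk density: ρ_b = (1−n)ρ_g + n·ρ_f = 0.8615×2.74 + 0.1385×1
       = 2.361 + 0.138 = 2.499 g/cm³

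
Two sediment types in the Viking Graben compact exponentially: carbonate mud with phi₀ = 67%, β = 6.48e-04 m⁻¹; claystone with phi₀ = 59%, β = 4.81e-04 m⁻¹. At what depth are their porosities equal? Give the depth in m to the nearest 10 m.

760 m

Working in km (1 km = 1000 m; β in km⁻¹ = β in m⁻¹ × 1000):
Set phi₀ₐ e^(−βₐd) = phi₀ᵦ e^(−βᵦd) ⇒ ln(phi₀ₐ/phi₀ᵦ) = (βₐ − βᵦ)·d
d = ln(0.67/0.59) / (0.648 − 0.481) = 0.1272 / 0.167 = 0.761 km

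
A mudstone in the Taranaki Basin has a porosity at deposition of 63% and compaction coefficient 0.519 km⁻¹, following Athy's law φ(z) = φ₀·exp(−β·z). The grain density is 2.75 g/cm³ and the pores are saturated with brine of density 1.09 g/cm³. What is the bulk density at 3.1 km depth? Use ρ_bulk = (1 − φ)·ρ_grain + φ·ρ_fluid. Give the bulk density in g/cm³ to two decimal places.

Porosity at depth: φ = 0.63·exp(−0.519×3.1) = 0.63×0.2001 = 0.1261
Bulk density: ρ_b = (1−φ)ρ_g + φ·ρ_f = 0.8739×2.75 + 0.1261×1.09
       = 2.403 + 0.137 = 2.541 g/cm³

2.54 g/cm³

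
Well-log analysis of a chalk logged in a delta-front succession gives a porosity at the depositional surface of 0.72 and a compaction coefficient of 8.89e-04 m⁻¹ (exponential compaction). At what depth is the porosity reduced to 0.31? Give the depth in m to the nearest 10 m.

950 m

Working in km (1 km = 1000 m; c in km⁻¹ = c in m⁻¹ × 1000):
Invert Athy's law: Z = ln(phi₀/phi) / c
Z = ln(0.72/0.31) / 0.889 = ln(2.323) / 0.889 = 0.8427 / 0.889 = 0.948 km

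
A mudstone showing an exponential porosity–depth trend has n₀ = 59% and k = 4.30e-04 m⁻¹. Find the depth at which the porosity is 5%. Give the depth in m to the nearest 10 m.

Working in km (1 km = 1000 m; k in km⁻¹ = k in m⁻¹ × 1000):
Invert Athy's law: z = ln(n₀/n) / k
z = ln(0.59/0.05) / 0.43 = ln(11.8) / 0.43 = 2.4681 / 0.43 = 5.740 km

5740 m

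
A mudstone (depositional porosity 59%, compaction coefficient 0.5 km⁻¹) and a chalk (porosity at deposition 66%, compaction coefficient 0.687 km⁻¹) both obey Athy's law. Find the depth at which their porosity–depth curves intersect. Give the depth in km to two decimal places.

Set φ₀ₐ e^(−βₐZ) = φ₀ᵦ e^(−βᵦZ) ⇒ ln(φ₀ₐ/φ₀ᵦ) = (βₐ − βᵦ)·Z
Z = ln(0.59/0.66) / (0.5 − 0.687) = -0.1121 / -0.187 = 0.600 km

0.60 km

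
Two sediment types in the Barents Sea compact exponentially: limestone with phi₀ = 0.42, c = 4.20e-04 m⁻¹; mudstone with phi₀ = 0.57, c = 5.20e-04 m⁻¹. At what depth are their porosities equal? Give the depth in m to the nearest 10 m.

Working in km (1 km = 1000 m; c in km⁻¹ = c in m⁻¹ × 1000):
Set phi₀ₐ e^(−cₐZ) = phi₀ᵦ e^(−cᵦZ) ⇒ ln(phi₀ₐ/phi₀ᵦ) = (cₐ − cᵦ)·Z
Z = ln(0.42/0.57) / (0.42 − 0.52) = -0.3054 / -0.1 = 3.054 km

3050 m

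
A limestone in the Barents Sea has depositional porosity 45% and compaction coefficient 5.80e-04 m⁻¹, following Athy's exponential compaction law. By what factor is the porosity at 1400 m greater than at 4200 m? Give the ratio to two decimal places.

5.07

Working in km (1 km = 1000 m; c in km⁻¹ = c in m⁻¹ × 1000):
phi(z₁)/phi(z₂) = e^(−c·z₁)/e^(−c·z₂) = e^{c(z₂−z₁)}
= exp(0.58 × 2.8) = exp(1.624) = 5.0733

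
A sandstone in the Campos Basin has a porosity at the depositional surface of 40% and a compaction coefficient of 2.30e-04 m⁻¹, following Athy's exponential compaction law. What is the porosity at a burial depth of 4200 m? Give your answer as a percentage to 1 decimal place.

15.2%

Working in km (1 km = 1000 m; k in km⁻¹ = k in m⁻¹ × 1000):
φ = φ₀·exp(−k·Z) = 0.4 × exp(−0.23 × 4.2) = 0.4 × exp(−0.966)
  = 0.4 × 0.3806 = 0.1522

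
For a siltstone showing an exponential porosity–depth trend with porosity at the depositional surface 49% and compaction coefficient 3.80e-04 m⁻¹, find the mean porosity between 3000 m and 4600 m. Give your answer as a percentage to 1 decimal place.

11.7%

Working in km (1 km = 1000 m; β in km⁻¹ = β in m⁻¹ × 1000):
⟨φ⟩ = (1/(d₂−d₁)) ∫ φ₀ e^(−βd) dd = φ₀·(e^(−β·d₁) − e^(−β·d₂)) / (β·(d₂−d₁))
e^(−0.38×3) = 0.3198; e^(−0.38×4.6) = 0.1741
⟨φ⟩ = 0.49 × (0.3198 − 0.1741) / (0.38 × 1.6) = 0.49 × 0.2396 = 0.1174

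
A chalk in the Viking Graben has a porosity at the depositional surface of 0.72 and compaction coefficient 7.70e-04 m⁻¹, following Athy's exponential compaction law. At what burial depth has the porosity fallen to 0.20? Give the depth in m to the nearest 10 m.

Working in km (1 km = 1000 m; k in km⁻¹ = k in m⁻¹ × 1000):
Invert Athy's law: z = ln(phi₀/phi) / k
z = ln(0.72/0.2) / 0.77 = ln(3.6) / 0.77 = 1.2809 / 0.77 = 1.664 km

1660 m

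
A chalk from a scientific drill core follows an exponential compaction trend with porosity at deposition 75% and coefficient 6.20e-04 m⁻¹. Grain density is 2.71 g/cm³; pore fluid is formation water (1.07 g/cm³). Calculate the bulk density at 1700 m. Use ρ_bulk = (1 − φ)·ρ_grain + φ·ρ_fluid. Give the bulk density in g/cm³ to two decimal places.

Working in km (1 km = 1000 m; k in km⁻¹ = k in m⁻¹ × 1000):
Porosity at depth: n = 0.75·exp(−0.62×1.7) = 0.75×0.3485 = 0.2614
Bulk density: ρ_b = (1−n)ρ_g + n·ρ_f = 0.7386×2.71 + 0.2614×1.07
       = 2.002 + 0.280 = 2.281 g/cm³

2.28 g/cm³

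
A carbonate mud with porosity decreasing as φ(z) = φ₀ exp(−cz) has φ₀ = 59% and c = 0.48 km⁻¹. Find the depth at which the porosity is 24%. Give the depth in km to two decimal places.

Invert Athy's law: z = ln(φ₀/φ) / c
z = ln(0.59/0.24) / 0.48 = ln(2.458) / 0.48 = 0.8995 / 0.48 = 1.874 km

1.87 km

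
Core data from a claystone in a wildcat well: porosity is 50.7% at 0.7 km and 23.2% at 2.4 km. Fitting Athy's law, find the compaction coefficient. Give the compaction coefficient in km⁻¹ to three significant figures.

Athy: phi(z) = phi₀ e^(−βz) ⇒ phi₁/phi₂ = e^{β(z₂−z₁)} ⇒ β = ln(phi₁/phi₂)/(z₂−z₁)
β = ln(0.507/0.232) / (2.4 − 0.7) = ln(2.185) / 1.7 = 0.7818 / 1.7 = 0.4599 km⁻¹

0.460 km⁻¹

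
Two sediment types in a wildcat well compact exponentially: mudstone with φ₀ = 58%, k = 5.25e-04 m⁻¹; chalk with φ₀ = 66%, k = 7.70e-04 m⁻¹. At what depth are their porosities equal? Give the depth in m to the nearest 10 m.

Working in km (1 km = 1000 m; k in km⁻¹ = k in m⁻¹ × 1000):
Set φ₀ₐ e^(−kₐz) = φ₀ᵦ e^(−kᵦz) ⇒ ln(φ₀ₐ/φ₀ᵦ) = (kₐ − kᵦ)·z
z = ln(0.58/0.66) / (0.525 − 0.77) = -0.1292 / -0.245 = 0.527 km

530 m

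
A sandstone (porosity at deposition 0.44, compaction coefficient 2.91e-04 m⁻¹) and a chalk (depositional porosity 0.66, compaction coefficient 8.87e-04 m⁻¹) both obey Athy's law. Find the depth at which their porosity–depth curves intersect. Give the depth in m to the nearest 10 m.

Working in km (1 km = 1000 m; β in km⁻¹ = β in m⁻¹ × 1000):
Set n₀ₐ e^(−βₐd) = n₀ᵦ e^(−βᵦd) ⇒ ln(n₀ₐ/n₀ᵦ) = (βₐ − βᵦ)·d
d = ln(0.44/0.66) / (0.291 − 0.887) = -0.4055 / -0.596 = 0.680 km

680 m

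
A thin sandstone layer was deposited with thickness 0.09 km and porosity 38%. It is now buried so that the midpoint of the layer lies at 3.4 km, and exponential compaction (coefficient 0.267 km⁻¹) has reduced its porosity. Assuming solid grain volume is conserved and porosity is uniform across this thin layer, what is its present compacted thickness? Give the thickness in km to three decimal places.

0.066 km

Porosity at 3.4 km: phi = 0.38·exp(−0.267×3.4) = 0.1533
Solid-volume conservation: h(1−phi) = h₀(1−phi₀) ⇒ h = h₀·(1−phi₀)/(1−phi)
h = 0.09 × (1 − 0.38)/(1 − 0.1533) = 0.09 × 0.7323 = 0.0659 km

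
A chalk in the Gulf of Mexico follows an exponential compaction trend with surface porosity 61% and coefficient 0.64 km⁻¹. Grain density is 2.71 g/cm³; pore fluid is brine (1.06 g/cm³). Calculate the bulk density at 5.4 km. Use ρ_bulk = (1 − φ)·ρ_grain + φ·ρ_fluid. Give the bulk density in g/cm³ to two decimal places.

2.68 g/cm³

Porosity at depth: φ = 0.61·exp(−0.64×5.4) = 0.61×0.0316 = 0.0192
Bulk density: ρ_b = (1−φ)ρ_g + φ·ρ_f = 0.9808×2.71 + 0.0192×1.06
       = 2.658 + 0.020 = 2.678 g/cm³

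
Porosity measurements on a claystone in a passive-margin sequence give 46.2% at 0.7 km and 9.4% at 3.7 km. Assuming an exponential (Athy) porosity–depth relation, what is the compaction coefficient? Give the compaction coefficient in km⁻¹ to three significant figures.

0.531 km⁻¹

Athy: phi(d) = phi₀ e^(−cd) ⇒ phi₁/phi₂ = e^{c(d₂−d₁)} ⇒ c = ln(phi₁/phi₂)/(d₂−d₁)
c = ln(0.462/0.094) / (3.7 − 0.7) = ln(4.915) / 3 = 1.5923 / 3 = 0.5308 km⁻¹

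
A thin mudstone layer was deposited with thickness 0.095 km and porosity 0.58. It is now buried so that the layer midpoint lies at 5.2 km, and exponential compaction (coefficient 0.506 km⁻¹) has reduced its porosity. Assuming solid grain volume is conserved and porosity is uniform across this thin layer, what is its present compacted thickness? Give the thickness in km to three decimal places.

0.042 km

Porosity at 5.2 km: n = 0.58·exp(−0.506×5.2) = 0.0418
Solid-volume conservation: h(1−n) = h₀(1−n₀) ⇒ h = h₀·(1−n₀)/(1−n)
h = 0.095 × (1 − 0.58)/(1 − 0.0418) = 0.095 × 0.4383 = 0.0416 km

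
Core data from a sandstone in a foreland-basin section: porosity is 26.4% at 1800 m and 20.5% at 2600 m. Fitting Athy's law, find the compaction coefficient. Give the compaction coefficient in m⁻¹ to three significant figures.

Working in km (1 km = 1000 m; β in km⁻¹ = β in m⁻¹ × 1000):
Athy: phi(Z) = phi₀ e^(−βZ) ⇒ phi₁/phi₂ = e^{β(Z₂−Z₁)} ⇒ β = ln(phi₁/phi₂)/(Z₂−Z₁)
β = ln(0.264/0.205) / (2.6 − 1.8) = ln(1.288) / 0.8 = 0.2529 / 0.8 = 0.3162 km⁻¹

0.000316 m⁻¹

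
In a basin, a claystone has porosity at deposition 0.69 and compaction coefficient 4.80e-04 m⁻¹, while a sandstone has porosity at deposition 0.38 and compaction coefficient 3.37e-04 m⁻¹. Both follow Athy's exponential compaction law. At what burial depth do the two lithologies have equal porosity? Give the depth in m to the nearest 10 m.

4170 m

Working in km (1 km = 1000 m; k in km⁻¹ = k in m⁻¹ × 1000):
Set φ₀ₐ e^(−kₐZ) = φ₀ᵦ e^(−kᵦZ) ⇒ ln(φ₀ₐ/φ₀ᵦ) = (kₐ − kᵦ)·Z
Z = ln(0.69/0.38) / (0.48 − 0.337) = 0.5965 / 0.143 = 4.171 km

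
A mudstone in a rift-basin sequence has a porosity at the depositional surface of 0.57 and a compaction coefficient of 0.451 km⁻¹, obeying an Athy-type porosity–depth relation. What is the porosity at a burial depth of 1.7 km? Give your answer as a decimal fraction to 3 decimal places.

0.265

n = n₀·exp(−c·d) = 0.57 × exp(−0.451 × 1.7) = 0.57 × exp(−0.7667)
  = 0.57 × 0.4645 = 0.2648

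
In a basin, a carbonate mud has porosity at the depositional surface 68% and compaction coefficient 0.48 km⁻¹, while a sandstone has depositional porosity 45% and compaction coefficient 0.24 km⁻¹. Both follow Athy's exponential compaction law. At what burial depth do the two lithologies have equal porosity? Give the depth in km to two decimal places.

Set φ₀ₐ e^(−βₐd) = φ₀ᵦ e^(−βᵦd) ⇒ ln(φ₀ₐ/φ₀ᵦ) = (βₐ − βᵦ)·d
d = ln(0.68/0.45) / (0.48 − 0.24) = 0.4128 / 0.24 = 1.720 km

1.72 km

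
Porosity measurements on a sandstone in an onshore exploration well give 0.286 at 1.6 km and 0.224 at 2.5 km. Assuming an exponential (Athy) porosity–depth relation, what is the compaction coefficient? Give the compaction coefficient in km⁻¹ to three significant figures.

Athy: n(z) = n₀ e^(−cz) ⇒ n₁/n₂ = e^{c(z₂−z₁)} ⇒ c = ln(n₁/n₂)/(z₂−z₁)
c = ln(0.286/0.224) / (2.5 − 1.6) = ln(1.277) / 0.9 = 0.2443 / 0.9 = 0.2715 km⁻¹

0.271 km⁻¹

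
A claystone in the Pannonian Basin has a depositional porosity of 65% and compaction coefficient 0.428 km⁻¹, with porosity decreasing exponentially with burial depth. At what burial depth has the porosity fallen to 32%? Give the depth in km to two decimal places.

Invert Athy's law: z = ln(phi₀/phi) / k
z = ln(0.65/0.32) / 0.428 = ln(2.031) / 0.428 = 0.7087 / 0.428 = 1.656 km

1.66 km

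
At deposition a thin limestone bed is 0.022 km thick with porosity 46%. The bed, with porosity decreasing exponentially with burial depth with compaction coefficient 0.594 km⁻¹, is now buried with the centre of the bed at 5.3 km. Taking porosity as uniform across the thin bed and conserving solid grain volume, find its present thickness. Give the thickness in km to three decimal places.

Porosity at 5.3 km: phi = 0.46·exp(−0.594×5.3) = 0.0197
Solid-volume conservation: h(1−phi) = h₀(1−phi₀) ⇒ h = h₀·(1−phi₀)/(1−phi)
h = 0.022 × (1 − 0.46)/(1 − 0.0197) = 0.022 × 0.5509 = 0.0121 km

0.012 km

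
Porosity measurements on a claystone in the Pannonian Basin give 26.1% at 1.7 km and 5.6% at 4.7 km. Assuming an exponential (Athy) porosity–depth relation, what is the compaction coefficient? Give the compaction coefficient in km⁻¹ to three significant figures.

0.513 km⁻¹

Athy: φ(z) = φ₀ e^(−kz) ⇒ φ₁/φ₂ = e^{k(z₂−z₁)} ⇒ k = ln(φ₁/φ₂)/(z₂−z₁)
k = ln(0.261/0.056) / (4.7 − 1.7) = ln(4.661) / 3 = 1.5392 / 3 = 0.5131 km⁻¹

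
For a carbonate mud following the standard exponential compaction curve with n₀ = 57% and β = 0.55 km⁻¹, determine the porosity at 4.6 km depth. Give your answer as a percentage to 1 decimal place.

n = n₀·exp(−β·Z) = 0.57 × exp(−0.55 × 4.6) = 0.57 × exp(−2.53)
  = 0.57 × 0.0797 = 0.0454

4.5%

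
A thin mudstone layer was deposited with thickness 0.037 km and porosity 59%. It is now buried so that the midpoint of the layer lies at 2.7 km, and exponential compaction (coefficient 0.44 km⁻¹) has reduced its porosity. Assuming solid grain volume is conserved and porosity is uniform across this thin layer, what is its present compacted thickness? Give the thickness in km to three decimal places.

Porosity at 2.7 km: φ = 0.59·exp(−0.44×2.7) = 0.1798
Solid-volume conservation: h(1−φ) = h₀(1−φ₀) ⇒ h = h₀·(1−φ₀)/(1−φ)
h = 0.037 × (1 − 0.59)/(1 − 0.1798) = 0.037 × 0.4999 = 0.0185 km

0.018 km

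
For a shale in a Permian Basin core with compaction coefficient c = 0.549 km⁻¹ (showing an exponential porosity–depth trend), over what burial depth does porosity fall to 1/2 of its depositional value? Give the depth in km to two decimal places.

1.26 km

φ/φ₀ = 1/2 ⇒ exp(−c·z) = 1/2 ⇒ z = ln(2) / c
z = 0.6931 / 0.549 = 1.263 km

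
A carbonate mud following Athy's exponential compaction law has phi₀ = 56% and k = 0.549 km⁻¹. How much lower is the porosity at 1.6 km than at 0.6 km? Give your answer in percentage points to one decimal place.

17.0 percentage points

phi(0.6) = 0.56·e^(−0.549×0.6) = 0.4028
phi(1.6) = 0.56·e^(−0.549×1.6) = 0.2327
Δphi = 0.4028 − 0.2327 = 0.1702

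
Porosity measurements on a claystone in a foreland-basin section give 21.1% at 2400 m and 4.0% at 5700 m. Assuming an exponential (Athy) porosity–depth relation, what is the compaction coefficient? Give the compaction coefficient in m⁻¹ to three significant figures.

Working in km (1 km = 1000 m; β in km⁻¹ = β in m⁻¹ × 1000):
Athy: phi(d) = phi₀ e^(−βd) ⇒ phi₁/phi₂ = e^{β(d₂−d₁)} ⇒ β = ln(phi₁/phi₂)/(d₂−d₁)
β = ln(0.211/0.04) / (5.7 − 2.4) = ln(5.275) / 3.3 = 1.6630 / 3.3 = 0.5039 km⁻¹

0.000504 m⁻¹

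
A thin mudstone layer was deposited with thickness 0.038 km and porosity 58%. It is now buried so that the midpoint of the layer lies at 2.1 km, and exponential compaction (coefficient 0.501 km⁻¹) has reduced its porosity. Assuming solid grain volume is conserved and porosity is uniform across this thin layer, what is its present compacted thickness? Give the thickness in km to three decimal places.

Porosity at 2.1 km: phi = 0.58·exp(−0.501×2.1) = 0.2025
Solid-volume conservation: h(1−phi) = h₀(1−phi₀) ⇒ h = h₀·(1−phi₀)/(1−phi)
h = 0.038 × (1 − 0.58)/(1 − 0.2025) = 0.038 × 0.5267 = 0.0200 km

0.020 km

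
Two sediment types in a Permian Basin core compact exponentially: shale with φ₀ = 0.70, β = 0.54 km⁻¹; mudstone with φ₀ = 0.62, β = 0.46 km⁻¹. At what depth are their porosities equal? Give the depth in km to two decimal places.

1.52 km

Set φ₀ₐ e^(−βₐZ) = φ₀ᵦ e^(−βᵦZ) ⇒ ln(φ₀ₐ/φ₀ᵦ) = (βₐ − βᵦ)·Z
Z = ln(0.7/0.62) / (0.54 − 0.46) = 0.1214 / 0.08 = 1.517 km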